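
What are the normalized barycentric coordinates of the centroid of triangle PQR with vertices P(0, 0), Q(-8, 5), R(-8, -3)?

(1/3, 1/3, 1/3)

The centroid is the average of the vertices, so each weight is 1/3.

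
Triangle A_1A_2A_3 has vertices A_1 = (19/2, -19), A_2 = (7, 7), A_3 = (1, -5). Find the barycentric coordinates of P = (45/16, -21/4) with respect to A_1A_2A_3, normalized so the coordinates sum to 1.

(1/8, 1/8, 3/4)

Signed area of the reference triangle: [A_1A_2A_3] = ½·((19/2)·(7−(-5)) + 7·(-5−(-19)) + 1·(-19−7)) = ½·(114 + 98 − 26) = 93.
[PA_2A_3] = ½·((45/16)·(7−(-5)) + 7·(-5−(-21/4)) + 1·(-21/4−7)) = ½·(135/4 + 7/4 − 49/4) = 93/8, so the A_1-coordinate is (93/8)/93 = 1/8.
[A_1PA_3] = ½·((19/2)·(-21/4−(-5)) + (45/16)·(-5−(-19)) + 1·(-19−(-21/4))) = ½·(-19/8 + 315/8 − 55/4) = 93/8, so the A_2-coordinate is 1/8.
[A_1A_2P] = ½·((19/2)·(7−(-21/4)) + 7·(-21/4−(-19)) + (45/16)·(-19−7)) = ½·(931/8 + 385/4 − 585/8) = 279/4, so the A_3-coordinate is 3/4.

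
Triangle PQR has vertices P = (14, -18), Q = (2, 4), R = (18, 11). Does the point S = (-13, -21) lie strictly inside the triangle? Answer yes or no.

Barycentric coordinates of S: (295/436, 771/436, -315/218).
The three coordinates are positive, positive, negative; a point is interior exactly when all three are positive.

no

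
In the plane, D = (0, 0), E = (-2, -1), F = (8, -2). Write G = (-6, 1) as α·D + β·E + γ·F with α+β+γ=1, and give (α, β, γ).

(4/3, 1/3, -2/3)

Signed area of the reference triangle: [DEF] = ½·(0·(-1−(-2)) + (-2)·(-2−0) + 8·(0−(-1))) = ½·(0 + 4 + 8) = 6.
[GEF] = ½·((-6)·(-1−(-2)) + (-2)·(-2−1) + 8·(1−(-1))) = ½·(-6 + 6 + 16) = 8, so the D-coordinate is 8/6 = 4/3.
[DGF] = ½·(0·(1−(-2)) + (-6)·(-2−0) + 8·(0−1)) = ½·(0 + 12 − 8) = 2, so the E-coordinate is 1/3.
[DEG] = ½·(0·(-1−1) + (-2)·(1−0) + (-6)·(0−(-1))) = ½·(0 − 2 − 6) = -4, so the F-coordinate is -2/3.
Check: 4/3 + 1/3 − 2/3 = 1.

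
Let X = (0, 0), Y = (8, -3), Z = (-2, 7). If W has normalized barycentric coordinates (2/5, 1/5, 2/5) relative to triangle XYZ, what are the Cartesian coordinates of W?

(4/5, 11/5)

W = (2/5)·X + (1/5)·Y + (2/5)·Z.
x-coordinate: (2/5)·0 + (1/5)·8 + (2/5)·(-2) = 4/5.
y-coordinate: (2/5)·0 + (1/5)·(-3) + (2/5)·7 = 11/5.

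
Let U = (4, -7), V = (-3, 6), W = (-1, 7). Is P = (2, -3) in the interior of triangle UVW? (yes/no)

yes

Barycentric coordinates of P: (23/33, 8/33, 2/33).
The three coordinates are positive, positive, positive; a point is interior exactly when all three are positive.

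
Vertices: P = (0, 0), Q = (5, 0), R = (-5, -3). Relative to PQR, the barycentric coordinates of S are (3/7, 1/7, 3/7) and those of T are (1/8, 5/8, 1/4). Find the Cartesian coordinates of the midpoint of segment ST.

Barycentric coordinates of the midpoint are the average: (31/112, 43/112, 19/56).
Converting: (31/112)·P + (43/112)·Q + (19/56)·R = (25/112, -57/56).

(25/112, -57/56)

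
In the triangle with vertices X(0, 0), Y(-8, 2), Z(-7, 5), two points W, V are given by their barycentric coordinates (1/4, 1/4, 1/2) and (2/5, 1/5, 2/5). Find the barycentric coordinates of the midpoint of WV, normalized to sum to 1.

(13/40, 9/40, 9/20)

Since both coordinate triples sum to 1, the midpoint's barycentrics are the componentwise average.
(1/4+2/5)/2 = 13/40; similarly 9/40 and 9/20.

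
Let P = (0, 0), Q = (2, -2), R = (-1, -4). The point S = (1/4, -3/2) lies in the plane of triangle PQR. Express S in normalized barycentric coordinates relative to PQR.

(1/2, 1/4, 1/4)

Signed area of the reference triangle: [PQR] = ½·(0·(-2−(-4)) + 2·(-4−0) + (-1)·(0−(-2))) = ½·(0 − 8 − 2) = -5.
[SQR] = ½·((1/4)·(-2−(-4)) + 2·(-4−(-3/2)) + (-1)·(-3/2−(-2))) = ½·(1/2 − 5 − 1/2) = -5/2, so the P-coordinate is (-5/2)/(-5) = 1/2.
[PSR] = ½·(0·(-3/2−(-4)) + (1/4)·(-4−0) + (-1)·(0−(-3/2))) = ½·(0 − 1 − 3/2) = -5/4, so the Q-coordinate is 1/4.
[PQS] = ½·(0·(-2−(-3/2)) + 2·(-3/2−0) + (1/4)·(0−(-2))) = ½·(0 − 3 + 1/2) = -5/4, so the R-coordinate is 1/4.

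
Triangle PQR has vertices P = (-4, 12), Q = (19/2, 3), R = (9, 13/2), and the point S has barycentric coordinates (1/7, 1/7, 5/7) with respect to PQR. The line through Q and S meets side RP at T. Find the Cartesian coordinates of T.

(41/6, 89/12)

Line QS meets RP where the Q-coordinate vanishes; zeroing S's Q-weight and renormalizing leaves R, P-weights 5/7 : 1/7 → (5/6, 1/6).
So T = (5/6)·R + (1/6)·P = (41/6, 89/12).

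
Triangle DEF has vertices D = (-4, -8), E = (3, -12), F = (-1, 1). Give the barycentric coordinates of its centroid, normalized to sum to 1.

The centroid is the average of the vertices, so each weight is 1/3.

(1/3, 1/3, 1/3)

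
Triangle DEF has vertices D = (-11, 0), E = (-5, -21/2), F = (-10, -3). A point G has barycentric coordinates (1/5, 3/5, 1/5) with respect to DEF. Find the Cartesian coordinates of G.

G = (1/5)·D + (3/5)·E + (1/5)·F.
x-coordinate: (1/5)·(-11) + (3/5)·(-5) + (1/5)·(-10) = -36/5.
y-coordinate: (1/5)·0 + (3/5)·(-21/2) + (1/5)·(-3) = -69/10.

(-36/5, -69/10)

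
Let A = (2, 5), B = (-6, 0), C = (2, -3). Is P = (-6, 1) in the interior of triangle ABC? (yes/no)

Barycentric coordinates of P: (1/8, 1, -1/8).
The three coordinates are positive, positive, negative; a point is interior exactly when all three are positive.

no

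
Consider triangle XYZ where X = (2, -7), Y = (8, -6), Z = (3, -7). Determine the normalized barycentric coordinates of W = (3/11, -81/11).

Signed area of the reference triangle: [XYZ] = ½·(2·(-6−(-7)) + 8·(-7−(-7)) + 3·(-7−(-6))) = ½·(2 + 0 − 3) = -1/2.
[WYZ] = ½·((3/11)·(-6−(-7)) + 8·(-7−(-81/11)) + 3·(-81/11−(-6))) = ½·(3/11 + 32/11 − 45/11) = -5/11, so the X-coordinate is (-5/11)/(-1/2) = 10/11.
[XWZ] = ½·(2·(-81/11−(-7)) + (3/11)·(-7−(-7)) + 3·(-7−(-81/11))) = ½·(-8/11 + 0 + 12/11) = 2/11, so the Y-coordinate is -4/11.
[XYW] = ½·(2·(-6−(-81/11)) + 8·(-81/11−(-7)) + (3/11)·(-7−(-6))) = ½·(30/11 − 32/11 − 3/11) = -5/22, so the Z-coordinate is 5/11.
Check: 10/11 − 4/11 + 5/11 = 1.

(10/11, -4/11, 5/11)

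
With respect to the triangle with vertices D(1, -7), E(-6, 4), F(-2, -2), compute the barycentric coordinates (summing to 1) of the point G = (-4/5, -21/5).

Signed area of the reference triangle: [DEF] = ½·(1·(4−(-2)) + (-6)·(-2−(-7)) + (-2)·(-7−4)) = ½·(6 − 30 + 22) = -1.
[GEF] = ½·((-4/5)·(4−(-2)) + (-6)·(-2−(-21/5)) + (-2)·(-21/5−4)) = ½·(-24/5 − 66/5 + 82/5) = -4/5, so the D-coordinate is (-4/5)/(-1) = 4/5.
[DGF] = ½·(1·(-21/5−(-2)) + (-4/5)·(-2−(-7)) + (-2)·(-7−(-21/5))) = ½·(-11/5 − 4 + 28/5) = -3/10, so the E-coordinate is 3/10.
[DEG] = ½·(1·(4−(-21/5)) + (-6)·(-21/5−(-7)) + (-4/5)·(-7−4)) = ½·(41/5 − 84/5 + 44/5) = 1/10, so the F-coordinate is -1/10.
Check: 4/5 + 3/10 − 1/10 = 1.

(4/5, 3/10, -1/10)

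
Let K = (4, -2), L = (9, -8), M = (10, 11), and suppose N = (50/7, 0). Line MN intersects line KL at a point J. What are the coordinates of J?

(6, -22/5)

Barycentric coordinates of N with respect to KLM: (3/7, 2/7, 2/7).
On side KL the M-coordinate is zero; dropping N's M-weight 2/7 and renormalizing the remaining 3/7 : 2/7 gives weights 3/5, 2/5 on K, L.
J = (3/5)·(4, -2) + (2/5)·(9, -8) = (6, -22/5).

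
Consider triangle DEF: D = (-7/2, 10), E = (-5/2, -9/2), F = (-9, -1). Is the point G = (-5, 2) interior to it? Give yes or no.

Barycentric coordinates of G: (134/363, 10/33, 119/363).
The three coordinates are positive, positive, positive; a point is interior exactly when all three are positive.

yes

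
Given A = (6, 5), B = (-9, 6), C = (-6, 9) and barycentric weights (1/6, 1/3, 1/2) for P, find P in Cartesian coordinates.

(-5, 22/3)

P = (1/6)·A + (1/3)·B + (1/2)·C.
x-coordinate: (1/6)·6 + (1/3)·(-9) + (1/2)·(-6) = -5.
y-coordinate: (1/6)·5 + (1/3)·6 + (1/2)·9 = 22/3.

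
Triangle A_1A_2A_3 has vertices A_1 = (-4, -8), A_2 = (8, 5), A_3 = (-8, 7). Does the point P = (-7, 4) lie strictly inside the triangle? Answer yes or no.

yes

Barycentric coordinates of P: (23/116, 3/232, 183/232).
The three coordinates are positive, positive, positive; a point is interior exactly when all three are positive.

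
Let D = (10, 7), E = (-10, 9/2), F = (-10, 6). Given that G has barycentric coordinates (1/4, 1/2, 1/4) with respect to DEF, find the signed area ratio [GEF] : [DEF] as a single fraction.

The signed ratio [GEF]/[DEF] equals the barycentric coordinate of G at vertex D, which is 1/4.

1/4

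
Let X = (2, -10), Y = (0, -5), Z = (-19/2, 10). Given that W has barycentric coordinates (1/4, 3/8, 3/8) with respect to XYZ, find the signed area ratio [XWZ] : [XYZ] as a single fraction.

The signed ratio [XWZ]/[XYZ] equals the barycentric coordinate of W at vertex Y, which is 3/8.

3/8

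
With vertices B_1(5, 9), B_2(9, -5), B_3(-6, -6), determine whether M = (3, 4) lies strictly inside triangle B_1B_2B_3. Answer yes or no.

yes

Barycentric coordinates of M: (141/214, 25/214, 24/107).
The three coordinates are positive, positive, positive; a point is interior exactly when all three are positive.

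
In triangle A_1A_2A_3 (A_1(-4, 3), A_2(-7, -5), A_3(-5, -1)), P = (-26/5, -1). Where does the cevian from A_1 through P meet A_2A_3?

Barycentric coordinates of P with respect to A_1A_2A_3: (1/5, 1/5, 3/5).
On side A_2A_3 the A_1-coordinate is zero; dropping P's A_1-weight 1/5 and renormalizing the remaining 1/5 : 3/5 gives weights 1/4, 3/4 on A_2, A_3.
Q = (1/4)·(-7, -5) + (3/4)·(-5, -1) = (-11/2, -2).

(-11/2, -2)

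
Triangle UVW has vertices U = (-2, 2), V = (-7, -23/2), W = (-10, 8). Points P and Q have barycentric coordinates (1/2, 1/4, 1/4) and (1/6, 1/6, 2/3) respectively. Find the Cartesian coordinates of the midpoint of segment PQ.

Barycentric coordinates of the midpoint are the average: (1/3, 5/24, 11/24).
Converting: (1/3)·U + (5/24)·V + (11/24)·W = (-161/24, 31/16).

(-161/24, 31/16)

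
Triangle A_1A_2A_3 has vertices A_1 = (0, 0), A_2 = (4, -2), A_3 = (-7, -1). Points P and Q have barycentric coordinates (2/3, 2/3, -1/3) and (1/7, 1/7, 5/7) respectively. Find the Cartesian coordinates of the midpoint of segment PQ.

Barycentric coordinates of the midpoint are the average: (17/42, 17/42, 4/21).
Converting: (17/42)·A_1 + (17/42)·A_2 + (4/21)·A_3 = (2/7, -1).

(2/7, -1)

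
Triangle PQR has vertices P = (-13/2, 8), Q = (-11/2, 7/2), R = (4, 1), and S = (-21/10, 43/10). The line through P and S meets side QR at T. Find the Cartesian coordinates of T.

(5/6, 11/6)

Barycentric coordinates of S with respect to PQR: (2/5, 1/5, 2/5).
On side QR the P-coordinate is zero; dropping S's P-weight 2/5 and renormalizing the remaining 1/5 : 2/5 gives weights 1/3, 2/3 on Q, R.
T = (1/3)·(-11/2, 7/2) + (2/3)·(4, 1) = (5/6, 11/6).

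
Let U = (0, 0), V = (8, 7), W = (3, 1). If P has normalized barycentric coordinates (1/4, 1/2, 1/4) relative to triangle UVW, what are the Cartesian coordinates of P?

(19/4, 15/4)

P = (1/4)·U + (1/2)·V + (1/4)·W.
x-coordinate: (1/4)·0 + (1/2)·8 + (1/4)·3 = 19/4.
y-coordinate: (1/4)·0 + (1/2)·7 + (1/4)·1 = 15/4.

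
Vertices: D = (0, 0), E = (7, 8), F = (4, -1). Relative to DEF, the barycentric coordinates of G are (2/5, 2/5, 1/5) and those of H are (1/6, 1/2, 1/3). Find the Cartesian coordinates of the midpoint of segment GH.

(253/60, 10/3)

Barycentric coordinates of the midpoint are the average: (17/60, 9/20, 4/15).
Converting: (17/60)·D + (9/20)·E + (4/15)·F = (253/60, 10/3).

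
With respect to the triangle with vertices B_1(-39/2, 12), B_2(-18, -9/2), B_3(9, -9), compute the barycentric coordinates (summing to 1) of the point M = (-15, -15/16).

(1/4, 5/8, 1/8)

Signed area of the reference triangle: [B_1B_2B_3] = ½·((-39/2)·(-9/2−(-9)) + (-18)·(-9−12) + 9·(12−(-9/2))) = ½·(-351/4 + 378 + 297/2) = 1755/8.
[MB_2B_3] = ½·((-15)·(-9/2−(-9)) + (-18)·(-9−(-15/16)) + 9·(-15/16−(-9/2))) = ½·(-135/2 + 1161/8 + 513/16) = 1755/32, so the B_1-coordinate is (1755/32)/(1755/8) = 1/4.
[B_1MB_3] = ½·((-39/2)·(-15/16−(-9)) + (-15)·(-9−12) + 9·(12−(-15/16))) = ½·(-5031/32 + 315 + 1863/16) = 8775/64, so the B_2-coordinate is 5/8.
[B_1B_2M] = ½·((-39/2)·(-9/2−(-15/16)) + (-18)·(-15/16−12) + (-15)·(12−(-9/2))) = ½·(2223/32 + 1863/8 − 495/2) = 1755/64, so the B_3-coordinate is 1/8.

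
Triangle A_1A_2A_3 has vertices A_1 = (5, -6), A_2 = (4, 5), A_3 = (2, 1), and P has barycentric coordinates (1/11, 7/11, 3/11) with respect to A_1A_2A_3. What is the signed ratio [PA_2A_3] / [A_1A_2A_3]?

The signed ratio [PA_2A_3]/[A_1A_2A_3] equals the barycentric coordinate of P at vertex A_1, which is 1/11.

1/11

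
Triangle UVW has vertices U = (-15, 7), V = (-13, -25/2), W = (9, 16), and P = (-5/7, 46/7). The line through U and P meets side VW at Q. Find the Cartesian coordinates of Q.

(5/3, 13/2)

Barycentric coordinates of P with respect to UVW: (1/7, 2/7, 4/7).
On side VW the U-coordinate is zero; dropping P's U-weight 1/7 and renormalizing the remaining 2/7 : 4/7 gives weights 1/3, 2/3 on V, W.
Q = (1/3)·(-13, -25/2) + (2/3)·(9, 16) = (5/3, 13/2).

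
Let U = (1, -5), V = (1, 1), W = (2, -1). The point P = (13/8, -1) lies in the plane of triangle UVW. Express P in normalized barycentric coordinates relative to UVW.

(1/8, 1/4, 5/8)

Signed area of the reference triangle: [UVW] = ½·(1·(1−(-1)) + 1·(-1−(-5)) + 2·(-5−1)) = ½·(2 + 4 − 12) = -3.
[PVW] = ½·((13/8)·(1−(-1)) + 1·(-1−(-1)) + 2·(-1−1)) = ½·(13/4 + 0 − 4) = -3/8, so the U-coordinate is (-3/8)/(-3) = 1/8.
[UPW] = ½·(1·(-1−(-1)) + (13/8)·(-1−(-5)) + 2·(-5−(-1))) = ½·(0 + 13/2 − 8) = -3/4, so the V-coordinate is 1/4.
[UVP] = ½·(1·(1−(-1)) + 1·(-1−(-5)) + (13/8)·(-5−1)) = ½·(2 + 4 − 39/4) = -15/8, so the W-coordinate is 5/8.
Check: 1/8 + 1/4 + 5/8 = 1.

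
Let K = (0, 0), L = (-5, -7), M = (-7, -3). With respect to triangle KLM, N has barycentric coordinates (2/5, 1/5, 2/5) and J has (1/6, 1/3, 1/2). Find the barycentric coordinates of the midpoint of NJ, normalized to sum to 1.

(17/60, 4/15, 9/20)

Since both coordinate triples sum to 1, the midpoint's barycentrics are the componentwise average.
(2/5+1/6)/2 = 17/60; similarly 4/15 and 9/20.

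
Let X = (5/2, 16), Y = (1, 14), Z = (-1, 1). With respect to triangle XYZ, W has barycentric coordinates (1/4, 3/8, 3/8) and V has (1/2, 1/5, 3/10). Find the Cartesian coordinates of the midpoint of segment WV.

(71/80, 829/80)

Barycentric coordinates of the midpoint are the average: (3/8, 23/80, 27/80).
Converting: (3/8)·X + (23/80)·Y + (27/80)·Z = (71/80, 829/80).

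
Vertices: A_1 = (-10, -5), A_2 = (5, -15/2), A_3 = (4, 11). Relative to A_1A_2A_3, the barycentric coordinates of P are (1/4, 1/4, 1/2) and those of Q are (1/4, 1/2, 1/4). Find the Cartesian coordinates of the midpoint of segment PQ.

(7/8, 1/16)

Barycentric coordinates of the midpoint are the average: (1/4, 3/8, 3/8).
Converting: (1/4)·A_1 + (3/8)·A_2 + (3/8)·A_3 = (7/8, 1/16).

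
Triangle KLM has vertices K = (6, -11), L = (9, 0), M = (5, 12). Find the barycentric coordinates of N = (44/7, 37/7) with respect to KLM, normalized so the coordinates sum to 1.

(1/7, 2/7, 4/7)

Signed area of the reference triangle: [KLM] = ½·(6·(0−12) + 9·(12−(-11)) + 5·(-11−0)) = ½·(-72 + 207 − 55) = 40.
[NLM] = ½·((44/7)·(0−12) + 9·(12−(37/7)) + 5·(37/7−0)) = ½·(-528/7 + 423/7 + 185/7) = 40/7, so the K-coordinate is (40/7)/40 = 1/7.
[KNM] = ½·(6·(37/7−12) + (44/7)·(12−(-11)) + 5·(-11−(37/7))) = ½·(-282/7 + 1012/7 − 570/7) = 80/7, so the L-coordinate is 2/7.
[KLN] = ½·(6·(0−(37/7)) + 9·(37/7−(-11)) + (44/7)·(-11−0)) = ½·(-222/7 + 1026/7 − 484/7) = 160/7, so the M-coordinate is 4/7.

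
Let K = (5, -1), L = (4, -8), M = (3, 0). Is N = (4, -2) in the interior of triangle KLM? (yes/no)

yes

Barycentric coordinates of N: (2/5, 1/5, 2/5).
The three coordinates are positive, positive, positive; a point is interior exactly when all three are positive.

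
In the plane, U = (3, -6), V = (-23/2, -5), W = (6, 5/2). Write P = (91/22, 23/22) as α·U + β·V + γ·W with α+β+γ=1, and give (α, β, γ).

Signed area of the reference triangle: [UVW] = ½·(3·(-5−(5/2)) + (-23/2)·(5/2−(-6)) + 6·(-6−(-5))) = ½·(-45/2 − 391/4 − 6) = -505/8.
[PVW] = ½·((91/22)·(-5−(5/2)) + (-23/2)·(5/2−(23/22)) + 6·(23/22−(-5))) = ½·(-1365/44 − 184/11 + 399/11) = -505/88, so the U-coordinate is (-505/88)/(-505/8) = 1/11.
[UPW] = ½·(3·(23/22−(5/2)) + (91/22)·(5/2−(-6)) + 6·(-6−(23/22))) = ½·(-48/11 + 1547/44 − 465/11) = -505/88, so the V-coordinate is 1/11.
[UVP] = ½·(3·(-5−(23/22)) + (-23/2)·(23/22−(-6)) + (91/22)·(-6−(-5))) = ½·(-399/22 − 3565/44 − 91/22) = -4545/88, so the W-coordinate is 9/11.
Check: 1/11 + 1/11 + 9/11 = 1.

(1/11, 1/11, 9/11)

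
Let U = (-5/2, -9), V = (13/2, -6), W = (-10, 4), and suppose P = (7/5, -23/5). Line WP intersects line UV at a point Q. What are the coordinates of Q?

(17/4, -27/4)

Barycentric coordinates of P with respect to UVW: (1/5, 3/5, 1/5).
On side UV the W-coordinate is zero; dropping P's W-weight 1/5 and renormalizing the remaining 1/5 : 3/5 gives weights 1/4, 3/4 on U, V.
Q = (1/4)·(-5/2, -9) + (3/4)·(13/2, -6) = (17/4, -27/4).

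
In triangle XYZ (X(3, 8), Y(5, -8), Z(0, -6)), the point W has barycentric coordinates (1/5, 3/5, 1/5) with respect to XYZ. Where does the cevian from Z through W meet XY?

Line ZW meets XY where the Z-coordinate vanishes; zeroing W's Z-weight and renormalizing leaves X, Y-weights 1/5 : 3/5 → (1/4, 3/4).
So V = (1/4)·X + (3/4)·Y = (9/2, -4).

(9/2, -4)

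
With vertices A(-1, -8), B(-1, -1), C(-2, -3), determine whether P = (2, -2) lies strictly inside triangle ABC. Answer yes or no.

no

Barycentric coordinates of P: (1, 3, -3).
The three coordinates are positive, positive, negative; a point is interior exactly when all three are positive.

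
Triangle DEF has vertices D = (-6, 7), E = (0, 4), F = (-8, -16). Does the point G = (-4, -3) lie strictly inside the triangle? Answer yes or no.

Barycentric coordinates of G: (1/6, 11/24, 3/8).
The three coordinates are positive, positive, positive; a point is interior exactly when all three are positive.

yes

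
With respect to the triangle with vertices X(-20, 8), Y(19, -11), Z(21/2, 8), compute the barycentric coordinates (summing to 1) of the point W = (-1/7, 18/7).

(3/7, 2/7, 2/7)

Signed area of the reference triangle: [XYZ] = ½·((-20)·(-11−8) + 19·(8−8) + (21/2)·(8−(-11))) = ½·(380 + 0 + 399/2) = 1159/4.
[WYZ] = ½·((-1/7)·(-11−8) + 19·(8−(18/7)) + (21/2)·(18/7−(-11))) = ½·(19/7 + 722/7 + 285/2) = 3477/28, so the X-coordinate is (3477/28)/(1159/4) = 3/7.
[XWZ] = ½·((-20)·(18/7−8) + (-1/7)·(8−8) + (21/2)·(8−(18/7))) = ½·(760/7 + 0 + 57) = 1159/14, so the Y-coordinate is 2/7.
[XYW] = ½·((-20)·(-11−(18/7)) + 19·(18/7−8) + (-1/7)·(8−(-11))) = ½·(1900/7 − 722/7 − 19/7) = 1159/14, so the Z-coordinate is 2/7.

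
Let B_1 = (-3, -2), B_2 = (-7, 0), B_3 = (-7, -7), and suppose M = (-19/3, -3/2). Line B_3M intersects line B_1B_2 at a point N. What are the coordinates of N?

Barycentric coordinates of M with respect to B_1B_2B_3: (1/6, 2/3, 1/6).
On side B_1B_2 the B_3-coordinate is zero; dropping M's B_3-weight 1/6 and renormalizing the remaining 1/6 : 2/3 gives weights 1/5, 4/5 on B_1, B_2.
N = (1/5)·(-3, -2) + (4/5)·(-7, 0) = (-31/5, -2/5).

(-31/5, -2/5)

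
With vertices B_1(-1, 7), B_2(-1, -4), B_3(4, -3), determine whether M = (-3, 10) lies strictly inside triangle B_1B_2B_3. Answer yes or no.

Barycentric coordinates of M: (72/55, 1/11, -2/5).
The three coordinates are positive, positive, negative; a point is interior exactly when all three are positive.

no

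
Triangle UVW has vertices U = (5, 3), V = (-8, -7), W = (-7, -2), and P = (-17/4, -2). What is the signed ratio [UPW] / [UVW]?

[UVW] = ½·(5·(-7−(-2)) + (-8)·(-2−3) + (-7)·(3−(-7))) = ½·(-25 + 40 − 70) = -55/2.
[UPW] = ½·(5·(-2−(-2)) + (-17/4)·(-2−3) + (-7)·(3−(-2))) = ½·(0 + 85/4 − 35) = -55/8, so the ratio is (-55/8)/(-55/2) = 1/4.

1/4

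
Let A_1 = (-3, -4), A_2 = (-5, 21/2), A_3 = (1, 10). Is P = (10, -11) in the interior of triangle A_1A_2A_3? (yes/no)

no

Barycentric coordinates of P: (243/172, -105/43, 349/172).
The three coordinates are positive, negative, positive; a point is interior exactly when all three are positive.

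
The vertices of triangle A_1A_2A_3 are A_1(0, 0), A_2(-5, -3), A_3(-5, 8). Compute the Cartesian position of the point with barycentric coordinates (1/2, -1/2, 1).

P = (1/2)·A_1 + (-1/2)·A_2 + 1·A_3.
x-coordinate: (1/2)·0 + (-1/2)·(-5) + 1·(-5) = -5/2.
y-coordinate: (1/2)·0 + (-1/2)·(-3) + 1·8 = 19/2.

(-5/2, 19/2)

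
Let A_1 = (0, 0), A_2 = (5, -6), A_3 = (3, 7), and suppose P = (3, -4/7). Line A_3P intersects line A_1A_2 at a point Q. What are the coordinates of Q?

(3, -18/5)

Barycentric coordinates of P with respect to A_1A_2A_3: (2/7, 3/7, 2/7).
On side A_1A_2 the A_3-coordinate is zero; dropping P's A_3-weight 2/7 and renormalizing the remaining 2/7 : 3/7 gives weights 2/5, 3/5 on A_1, A_2.
Q = (2/5)·(0, 0) + (3/5)·(5, -6) = (3, -18/5).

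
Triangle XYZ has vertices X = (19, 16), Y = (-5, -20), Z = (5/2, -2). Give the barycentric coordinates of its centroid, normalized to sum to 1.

The centroid is the average of the vertices, so each weight is 1/3.

(1/3, 1/3, 1/3)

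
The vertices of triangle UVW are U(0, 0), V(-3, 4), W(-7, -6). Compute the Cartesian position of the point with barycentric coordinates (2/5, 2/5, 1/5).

P = (2/5)·U + (2/5)·V + (1/5)·W.
x-coordinate: (2/5)·0 + (2/5)·(-3) + (1/5)·(-7) = -13/5.
y-coordinate: (2/5)·0 + (2/5)·4 + (1/5)·(-6) = 2/5.

(-13/5, 2/5)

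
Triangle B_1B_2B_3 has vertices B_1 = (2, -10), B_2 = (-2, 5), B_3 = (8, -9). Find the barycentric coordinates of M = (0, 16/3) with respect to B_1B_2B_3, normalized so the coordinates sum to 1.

Signed area of the reference triangle: [B_1B_2B_3] = ½·(2·(5−(-9)) + (-2)·(-9−(-10)) + 8·(-10−5)) = ½·(28 − 2 − 120) = -47.
[MB_2B_3] = ½·(0·(5−(-9)) + (-2)·(-9−(16/3)) + 8·(16/3−5)) = ½·(0 + 86/3 + 8/3) = 47/3, so the B_1-coordinate is (47/3)/(-47) = -1/3.
[B_1MB_3] = ½·(2·(16/3−(-9)) + 0·(-9−(-10)) + 8·(-10−(16/3))) = ½·(86/3 + 0 − 368/3) = -47, so the B_2-coordinate is 1.
[B_1B_2M] = ½·(2·(5−(16/3)) + (-2)·(16/3−(-10)) + 0·(-10−5)) = ½·(-2/3 − 92/3 + 0) = -47/3, so the B_3-coordinate is 1/3.
Check: -1/3 + 1 + 1/3 = 1.

(-1/3, 1, 1/3)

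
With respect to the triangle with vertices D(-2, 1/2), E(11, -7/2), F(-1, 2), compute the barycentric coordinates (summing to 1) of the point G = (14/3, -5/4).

Signed area of the reference triangle: [DEF] = ½·((-2)·(-7/2−2) + 11·(2−(1/2)) + (-1)·(1/2−(-7/2))) = ½·(11 + 33/2 − 4) = 47/4.
[GEF] = ½·((14/3)·(-7/2−2) + 11·(2−(-5/4)) + (-1)·(-5/4−(-7/2))) = ½·(-77/3 + 143/4 − 9/4) = 47/12, so the D-coordinate is (47/12)/(47/4) = 1/3.
[DGF] = ½·((-2)·(-5/4−2) + (14/3)·(2−(1/2)) + (-1)·(1/2−(-5/4))) = ½·(13/2 + 7 − 7/4) = 47/8, so the E-coordinate is 1/2.
[DEG] = ½·((-2)·(-7/2−(-5/4)) + 11·(-5/4−(1/2)) + (14/3)·(1/2−(-7/2))) = ½·(9/2 − 77/4 + 56/3) = 47/24, so the F-coordinate is 1/6.
Check: 1/3 + 1/2 + 1/6 = 1.

(1/3, 1/2, 1/6)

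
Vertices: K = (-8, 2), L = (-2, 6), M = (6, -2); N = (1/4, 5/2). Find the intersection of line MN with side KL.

Barycentric coordinates of N with respect to KLM: (1/8, 1/2, 3/8).
On side KL the M-coordinate is zero; dropping N's M-weight 3/8 and renormalizing the remaining 1/8 : 1/2 gives weights 1/5, 4/5 on K, L.
J = (1/5)·(-8, 2) + (4/5)·(-2, 6) = (-16/5, 26/5).

(-16/5, 26/5)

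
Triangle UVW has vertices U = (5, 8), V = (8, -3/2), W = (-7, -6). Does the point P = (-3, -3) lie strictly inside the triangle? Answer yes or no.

Barycentric coordinates of P: (9/52, 5/39, 109/156).
The three coordinates are positive, positive, positive; a point is interior exactly when all three are positive.

yes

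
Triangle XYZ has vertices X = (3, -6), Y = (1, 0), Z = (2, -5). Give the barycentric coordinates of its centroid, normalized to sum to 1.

(1/3, 1/3, 1/3)

The centroid is the average of the vertices, so each weight is 1/3.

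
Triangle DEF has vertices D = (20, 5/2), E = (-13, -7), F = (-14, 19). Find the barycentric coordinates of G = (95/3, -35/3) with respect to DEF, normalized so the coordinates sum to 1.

Signed area of the reference triangle: [DEF] = ½·(20·(-7−19) + (-13)·(19−(5/2)) + (-14)·(5/2−(-7))) = ½·(-520 − 429/2 − 133) = -1735/4.
[GEF] = ½·((95/3)·(-7−19) + (-13)·(19−(-35/3)) + (-14)·(-35/3−(-7))) = ½·(-2470/3 − 1196/3 + 196/3) = -1735/3, so the D-coordinate is (-1735/3)/(-1735/4) = 4/3.
[DGF] = ½·(20·(-35/3−19) + (95/3)·(19−(5/2)) + (-14)·(5/2−(-35/3))) = ½·(-1840/3 + 1045/2 − 595/3) = -1735/12, so the E-coordinate is 1/3.
[DEG] = ½·(20·(-7−(-35/3)) + (-13)·(-35/3−(5/2)) + (95/3)·(5/2−(-7))) = ½·(280/3 + 1105/6 + 1805/6) = 1735/6, so the F-coordinate is -2/3.
Check: 4/3 + 1/3 − 2/3 = 1.

(4/3, 1/3, -2/3)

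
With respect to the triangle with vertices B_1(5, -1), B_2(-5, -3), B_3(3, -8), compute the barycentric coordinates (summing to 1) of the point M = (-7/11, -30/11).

Signed area of the reference triangle: [B_1B_2B_3] = ½·(5·(-3−(-8)) + (-5)·(-8−(-1)) + 3·(-1−(-3))) = ½·(25 + 35 + 6) = 33.
[MB_2B_3] = ½·((-7/11)·(-3−(-8)) + (-5)·(-8−(-30/11)) + 3·(-30/11−(-3))) = ½·(-35/11 + 290/11 + 9/11) = 12, so the B_1-coordinate is 12/33 = 4/11.
[B_1MB_3] = ½·(5·(-30/11−(-8)) + (-7/11)·(-8−(-1)) + 3·(-1−(-30/11))) = ½·(290/11 + 49/11 + 57/11) = 18, so the B_2-coordinate is 6/11.
[B_1B_2M] = ½·(5·(-3−(-30/11)) + (-5)·(-30/11−(-1)) + (-7/11)·(-1−(-3))) = ½·(-15/11 + 95/11 − 14/11) = 3, so the B_3-coordinate is 1/11.

(4/11, 6/11, 1/11)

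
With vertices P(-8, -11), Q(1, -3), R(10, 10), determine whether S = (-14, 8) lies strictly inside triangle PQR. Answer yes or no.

no

Barycentric coordinates of S: (98/15, -52/5, 73/15).
The three coordinates are positive, negative, positive; a point is interior exactly when all three are positive.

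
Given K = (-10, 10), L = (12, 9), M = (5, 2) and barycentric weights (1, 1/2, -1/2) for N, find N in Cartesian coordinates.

N = 1·K + (1/2)·L + (-1/2)·M.
x-coordinate: 1·(-10) + (1/2)·12 + (-1/2)·5 = -13/2.
y-coordinate: 1·10 + (1/2)·9 + (-1/2)·2 = 27/2.

(-13/2, 27/2)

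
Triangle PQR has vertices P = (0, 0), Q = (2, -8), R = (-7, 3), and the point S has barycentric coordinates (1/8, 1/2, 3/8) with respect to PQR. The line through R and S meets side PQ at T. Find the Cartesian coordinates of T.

Line RS meets PQ where the R-coordinate vanishes; zeroing S's R-weight and renormalizing leaves P, Q-weights 1/8 : 1/2 → (1/5, 4/5).
So T = (1/5)·P + (4/5)·Q = (8/5, -32/5).

(8/5, -32/5)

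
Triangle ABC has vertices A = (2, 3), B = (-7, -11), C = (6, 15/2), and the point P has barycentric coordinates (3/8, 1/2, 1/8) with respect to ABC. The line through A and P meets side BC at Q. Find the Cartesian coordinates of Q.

(-22/5, -73/10)

Line AP meets BC where the A-coordinate vanishes; zeroing P's A-weight and renormalizing leaves B, C-weights 1/2 : 1/8 → (4/5, 1/5).
So Q = (4/5)·B + (1/5)·C = (-22/5, -73/10).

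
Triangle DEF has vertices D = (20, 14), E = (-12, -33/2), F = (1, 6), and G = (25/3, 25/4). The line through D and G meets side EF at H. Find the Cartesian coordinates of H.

(-10/3, -3/2)

Barycentric coordinates of G with respect to DEF: (1/2, 1/6, 1/3).
On side EF the D-coordinate is zero; dropping G's D-weight 1/2 and renormalizing the remaining 1/6 : 1/3 gives weights 1/3, 2/3 on E, F.
H = (1/3)·(-12, -33/2) + (2/3)·(1, 6) = (-10/3, -3/2).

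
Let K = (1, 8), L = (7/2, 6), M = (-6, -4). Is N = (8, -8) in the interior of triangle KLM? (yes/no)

no

Barycentric coordinates of N: (-89/22, 49/11, 13/22).
The three coordinates are negative, positive, positive; a point is interior exactly when all three are positive.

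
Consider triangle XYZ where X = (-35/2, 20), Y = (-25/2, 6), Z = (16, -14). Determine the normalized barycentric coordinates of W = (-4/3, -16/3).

Signed area of the reference triangle: [XYZ] = ½·((-35/2)·(6−(-14)) + (-25/2)·(-14−20) + 16·(20−6)) = ½·(-350 + 425 + 224) = 299/2.
[WYZ] = ½·((-4/3)·(6−(-14)) + (-25/2)·(-14−(-16/3)) + 16·(-16/3−6)) = ½·(-80/3 + 325/3 − 544/3) = -299/6, so the X-coordinate is (-299/6)/(299/2) = -1/3.
[XWZ] = ½·((-35/2)·(-16/3−(-14)) + (-4/3)·(-14−20) + 16·(20−(-16/3))) = ½·(-455/3 + 136/3 + 1216/3) = 299/2, so the Y-coordinate is 1.
[XYW] = ½·((-35/2)·(6−(-16/3)) + (-25/2)·(-16/3−20) + (-4/3)·(20−6)) = ½·(-595/3 + 950/3 − 56/3) = 299/6, so the Z-coordinate is 1/3.

(-1/3, 1, 1/3)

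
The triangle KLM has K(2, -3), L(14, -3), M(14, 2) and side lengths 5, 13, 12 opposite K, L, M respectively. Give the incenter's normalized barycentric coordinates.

The incenter has barycentric coordinates proportional to the opposite side lengths: (5 : 13 : 12).
Normalizing by 5+13+12 = 30 gives (1/6, 13/30, 2/5).

(1/6, 13/30, 2/5)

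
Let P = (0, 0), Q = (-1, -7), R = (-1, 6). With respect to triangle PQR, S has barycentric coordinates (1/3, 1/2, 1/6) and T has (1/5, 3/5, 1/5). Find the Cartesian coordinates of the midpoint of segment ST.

(-11/15, -11/4)

Barycentric coordinates of the midpoint are the average: (4/15, 11/20, 11/60).
Converting: (4/15)·P + (11/20)·Q + (11/60)·R = (-11/15, -11/4).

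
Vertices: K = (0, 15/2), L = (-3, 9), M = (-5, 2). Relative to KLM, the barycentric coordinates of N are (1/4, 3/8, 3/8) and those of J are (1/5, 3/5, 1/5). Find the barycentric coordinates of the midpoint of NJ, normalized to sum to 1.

(9/40, 39/80, 23/80)

Since both coordinate triples sum to 1, the midpoint's barycentrics are the componentwise average.
(1/4+1/5)/2 = 9/40; similarly 39/80 and 23/80.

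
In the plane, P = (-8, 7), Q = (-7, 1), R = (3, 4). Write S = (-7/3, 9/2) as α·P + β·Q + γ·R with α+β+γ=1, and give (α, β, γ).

(1/3, 1/6, 1/2)

Signed area of the reference triangle: [PQR] = ½·((-8)·(1−4) + (-7)·(4−7) + 3·(7−1)) = ½·(24 + 21 + 18) = 63/2.
[SQR] = ½·((-7/3)·(1−4) + (-7)·(4−(9/2)) + 3·(9/2−1)) = ½·(7 + 7/2 + 21/2) = 21/2, so the P-coordinate is (21/2)/(63/2) = 1/3.
[PSR] = ½·((-8)·(9/2−4) + (-7/3)·(4−7) + 3·(7−(9/2))) = ½·(-4 + 7 + 15/2) = 21/4, so the Q-coordinate is 1/6.
[PQS] = ½·((-8)·(1−(9/2)) + (-7)·(9/2−7) + (-7/3)·(7−1)) = ½·(28 + 35/2 − 14) = 63/4, so the R-coordinate is 1/2.
Check: 1/3 + 1/6 + 1/2 = 1.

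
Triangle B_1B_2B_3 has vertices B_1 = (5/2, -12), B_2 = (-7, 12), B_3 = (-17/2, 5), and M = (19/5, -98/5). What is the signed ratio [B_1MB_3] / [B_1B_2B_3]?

-3/5

[B_1B_2B_3] = ½·((5/2)·(12−5) + (-7)·(5−(-12)) + (-17/2)·(-12−12)) = ½·(35/2 − 119 + 204) = 205/4.
[B_1MB_3] = ½·((5/2)·(-98/5−5) + (19/5)·(5−(-12)) + (-17/2)·(-12−(-98/5))) = ½·(-123/2 + 323/5 − 323/5) = -123/4, so the ratio is (-123/4)/(205/4) = -3/5.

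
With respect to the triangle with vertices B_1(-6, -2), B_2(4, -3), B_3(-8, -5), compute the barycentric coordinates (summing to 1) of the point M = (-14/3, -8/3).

(2/3, 1/6, 1/6)

Signed area of the reference triangle: [B_1B_2B_3] = ½·((-6)·(-3−(-5)) + 4·(-5−(-2)) + (-8)·(-2−(-3))) = ½·(-12 − 12 − 8) = -16.
[MB_2B_3] = ½·((-14/3)·(-3−(-5)) + 4·(-5−(-8/3)) + (-8)·(-8/3−(-3))) = ½·(-28/3 − 28/3 − 8/3) = -32/3, so the B_1-coordinate is (-32/3)/(-16) = 2/3.
[B_1MB_3] = ½·((-6)·(-8/3−(-5)) + (-14/3)·(-5−(-2)) + (-8)·(-2−(-8/3))) = ½·(-14 + 14 − 16/3) = -8/3, so the B_2-coordinate is 1/6.
[B_1B_2M] = ½·((-6)·(-3−(-8/3)) + 4·(-8/3−(-2)) + (-14/3)·(-2−(-3))) = ½·(2 − 8/3 − 14/3) = -8/3, so the B_3-coordinate is 1/6.
Check: 2/3 + 1/6 + 1/6 = 1.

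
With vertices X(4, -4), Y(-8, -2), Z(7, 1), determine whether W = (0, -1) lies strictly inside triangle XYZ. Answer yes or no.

Barycentric coordinates of W: (3/22, 29/66, 14/33).
The three coordinates are positive, positive, positive; a point is interior exactly when all three are positive.

yes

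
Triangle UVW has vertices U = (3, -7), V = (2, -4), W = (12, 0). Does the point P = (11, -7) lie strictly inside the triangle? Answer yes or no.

no

Barycentric coordinates of P: (33/17, -28/17, 12/17).
The three coordinates are positive, negative, positive; a point is interior exactly when all three are positive.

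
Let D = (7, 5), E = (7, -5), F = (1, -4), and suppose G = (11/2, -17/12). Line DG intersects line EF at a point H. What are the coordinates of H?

(19/4, -37/8)

Barycentric coordinates of G with respect to DEF: (1/3, 5/12, 1/4).
On side EF the D-coordinate is zero; dropping G's D-weight 1/3 and renormalizing the remaining 5/12 : 1/4 gives weights 5/8, 3/8 on E, F.
H = (5/8)·(7, -5) + (3/8)·(1, -4) = (19/4, -37/8).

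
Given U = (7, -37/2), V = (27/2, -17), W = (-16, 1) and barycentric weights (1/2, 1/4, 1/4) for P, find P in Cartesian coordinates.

(23/8, -53/4)

P = (1/2)·U + (1/4)·V + (1/4)·W.
x-coordinate: (1/2)·7 + (1/4)·(27/2) + (1/4)·(-16) = 23/8.
y-coordinate: (1/2)·(-37/2) + (1/4)·(-17) + (1/4)·1 = -53/4.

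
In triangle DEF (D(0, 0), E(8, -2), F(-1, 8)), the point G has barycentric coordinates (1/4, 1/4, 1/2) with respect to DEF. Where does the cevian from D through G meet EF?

Line DG meets EF where the D-coordinate vanishes; zeroing G's D-weight and renormalizing leaves E, F-weights 1/4 : 1/2 → (1/3, 2/3).
So H = (1/3)·E + (2/3)·F = (2, 14/3).

(2, 14/3)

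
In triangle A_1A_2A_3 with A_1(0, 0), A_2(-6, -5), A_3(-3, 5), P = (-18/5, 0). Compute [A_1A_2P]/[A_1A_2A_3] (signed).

2/5

[A_1A_2A_3] = ½·(0·(-5−5) + (-6)·(5−0) + (-3)·(0−(-5))) = ½·(0 − 30 − 15) = -45/2.
[A_1A_2P] = ½·(0·(-5−0) + (-6)·(0−0) + (-18/5)·(0−(-5))) = ½·(0 + 0 − 18) = -9, so the ratio is (-9)/(-45/2) = 2/5.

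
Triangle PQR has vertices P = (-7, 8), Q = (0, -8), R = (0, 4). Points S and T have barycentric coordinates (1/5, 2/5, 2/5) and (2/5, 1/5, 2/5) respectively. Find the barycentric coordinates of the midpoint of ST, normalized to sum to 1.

Since both coordinate triples sum to 1, the midpoint's barycentrics are the componentwise average.
(1/5+2/5)/2 = 3/10; similarly 3/10 and 2/5.

(3/10, 3/10, 2/5)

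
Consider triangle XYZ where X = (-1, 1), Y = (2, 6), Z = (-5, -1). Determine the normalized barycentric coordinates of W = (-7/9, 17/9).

Signed area of the reference triangle: [XYZ] = ½·((-1)·(6−(-1)) + 2·(-1−1) + (-5)·(1−6)) = ½·(-7 − 4 + 25) = 7.
[WYZ] = ½·((-7/9)·(6−(-1)) + 2·(-1−(17/9)) + (-5)·(17/9−6)) = ½·(-49/9 − 52/9 + 185/9) = 14/3, so the X-coordinate is (14/3)/7 = 2/3.
[XWZ] = ½·((-1)·(17/9−(-1)) + (-7/9)·(-1−1) + (-5)·(1−(17/9))) = ½·(-26/9 + 14/9 + 40/9) = 14/9, so the Y-coordinate is 2/9.
[XYW] = ½·((-1)·(6−(17/9)) + 2·(17/9−1) + (-7/9)·(1−6)) = ½·(-37/9 + 16/9 + 35/9) = 7/9, so the Z-coordinate is 1/9.

(2/3, 2/9, 1/9)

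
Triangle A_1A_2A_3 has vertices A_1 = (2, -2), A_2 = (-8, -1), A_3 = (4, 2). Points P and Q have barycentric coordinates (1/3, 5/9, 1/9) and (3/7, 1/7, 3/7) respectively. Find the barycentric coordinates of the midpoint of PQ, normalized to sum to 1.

Since both coordinate triples sum to 1, the midpoint's barycentrics are the componentwise average.
(1/3+3/7)/2 = 8/21; similarly 22/63 and 17/63.

(8/21, 22/63, 17/63)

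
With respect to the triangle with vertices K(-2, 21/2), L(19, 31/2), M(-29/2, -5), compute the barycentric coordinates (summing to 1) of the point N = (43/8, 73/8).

Signed area of the reference triangle: [KLM] = ½·((-2)·(31/2−(-5)) + 19·(-5−(21/2)) + (-29/2)·(21/2−(31/2))) = ½·(-41 − 589/2 + 145/2) = -263/2.
[NLM] = ½·((43/8)·(31/2−(-5)) + 19·(-5−(73/8)) + (-29/2)·(73/8−(31/2))) = ½·(1763/16 − 2147/8 + 1479/16) = -263/8, so the K-coordinate is (-263/8)/(-263/2) = 1/4.
[KNM] = ½·((-2)·(73/8−(-5)) + (43/8)·(-5−(21/2)) + (-29/2)·(21/2−(73/8))) = ½·(-113/4 − 1333/16 − 319/16) = -263/4, so the L-coordinate is 1/2.
[KLN] = ½·((-2)·(31/2−(73/8)) + 19·(73/8−(21/2)) + (43/8)·(21/2−(31/2))) = ½·(-51/4 − 209/8 − 215/8) = -263/8, so the M-coordinate is 1/4.
Check: 1/4 + 1/2 + 1/4 = 1.

(1/4, 1/2, 1/4)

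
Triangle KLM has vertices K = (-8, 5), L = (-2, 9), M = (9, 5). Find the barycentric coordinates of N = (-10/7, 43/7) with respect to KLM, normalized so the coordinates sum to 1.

Signed area of the reference triangle: [KLM] = ½·((-8)·(9−5) + (-2)·(5−5) + 9·(5−9)) = ½·(-32 + 0 − 36) = -34.
[NLM] = ½·((-10/7)·(9−5) + (-2)·(5−(43/7)) + 9·(43/7−9)) = ½·(-40/7 + 16/7 − 180/7) = -102/7, so the K-coordinate is (-102/7)/(-34) = 3/7.
[KNM] = ½·((-8)·(43/7−5) + (-10/7)·(5−5) + 9·(5−(43/7))) = ½·(-64/7 + 0 − 72/7) = -68/7, so the L-coordinate is 2/7.
[KLN] = ½·((-8)·(9−(43/7)) + (-2)·(43/7−5) + (-10/7)·(5−9)) = ½·(-160/7 − 16/7 + 40/7) = -68/7, so the M-coordinate is 2/7.
Check: 3/7 + 2/7 + 2/7 = 1.

(3/7, 2/7, 2/7)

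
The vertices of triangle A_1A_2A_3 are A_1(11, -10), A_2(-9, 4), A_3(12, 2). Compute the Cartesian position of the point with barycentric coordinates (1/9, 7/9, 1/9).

(-40/9, 20/9)

P = (1/9)·A_1 + (7/9)·A_2 + (1/9)·A_3.
x-coordinate: (1/9)·11 + (7/9)·(-9) + (1/9)·12 = -40/9.
y-coordinate: (1/9)·(-10) + (7/9)·4 + (1/9)·2 = 20/9.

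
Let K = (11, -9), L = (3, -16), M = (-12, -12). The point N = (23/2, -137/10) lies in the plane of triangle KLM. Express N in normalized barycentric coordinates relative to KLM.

(1/2, 4/5, -3/10)

Signed area of the reference triangle: [KLM] = ½·(11·(-16−(-12)) + 3·(-12−(-9)) + (-12)·(-9−(-16))) = ½·(-44 − 9 − 84) = -137/2.
[NLM] = ½·((23/2)·(-16−(-12)) + 3·(-12−(-137/10)) + (-12)·(-137/10−(-16))) = ½·(-46 + 51/10 − 138/5) = -137/4, so the K-coordinate is (-137/4)/(-137/2) = 1/2.
[KNM] = ½·(11·(-137/10−(-12)) + (23/2)·(-12−(-9)) + (-12)·(-9−(-137/10))) = ½·(-187/10 − 69/2 − 282/5) = -274/5, so the L-coordinate is 4/5.
[KLN] = ½·(11·(-16−(-137/10)) + 3·(-137/10−(-9)) + (23/2)·(-9−(-16))) = ½·(-253/10 − 141/10 + 161/2) = 411/20, so the M-coordinate is -3/10.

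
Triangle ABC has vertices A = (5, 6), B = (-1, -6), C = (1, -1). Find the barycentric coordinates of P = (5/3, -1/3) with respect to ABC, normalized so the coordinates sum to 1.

(1/3, 1/3, 1/3)

Signed area of the reference triangle: [ABC] = ½·(5·(-6−(-1)) + (-1)·(-1−6) + 1·(6−(-6))) = ½·(-25 + 7 + 12) = -3.
[PBC] = ½·((5/3)·(-6−(-1)) + (-1)·(-1−(-1/3)) + 1·(-1/3−(-6))) = ½·(-25/3 + 2/3 + 17/3) = -1, so the A-coordinate is (-1)/(-3) = 1/3.
[APC] = ½·(5·(-1/3−(-1)) + (5/3)·(-1−6) + 1·(6−(-1/3))) = ½·(10/3 − 35/3 + 19/3) = -1, so the B-coordinate is 1/3.
[ABP] = ½·(5·(-6−(-1/3)) + (-1)·(-1/3−6) + (5/3)·(6−(-6))) = ½·(-85/3 + 19/3 + 20) = -1, so the C-coordinate is 1/3.
Check: 1/3 + 1/3 + 1/3 = 1.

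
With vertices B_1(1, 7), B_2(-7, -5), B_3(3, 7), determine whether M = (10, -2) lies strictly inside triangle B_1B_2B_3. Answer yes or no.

no

Barycentric coordinates of M: (-29/4, 3/4, 15/2).
The three coordinates are negative, positive, positive; a point is interior exactly when all three are positive.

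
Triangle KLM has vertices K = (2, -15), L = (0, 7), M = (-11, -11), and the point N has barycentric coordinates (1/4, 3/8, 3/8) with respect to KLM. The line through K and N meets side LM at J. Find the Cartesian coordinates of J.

(-11/2, -2)

Line KN meets LM where the K-coordinate vanishes; zeroing N's K-weight and renormalizing leaves L, M-weights 3/8 : 3/8 → (1/2, 1/2).
So J = (1/2)·L + (1/2)·M = (-11/2, -2).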